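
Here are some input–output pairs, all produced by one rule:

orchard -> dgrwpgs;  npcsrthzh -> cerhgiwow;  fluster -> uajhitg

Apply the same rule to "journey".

The rule is to shift every letter 11 places backward in the alphabet (wrapping around).
"journey" → "ydjgctn".

ydjgctn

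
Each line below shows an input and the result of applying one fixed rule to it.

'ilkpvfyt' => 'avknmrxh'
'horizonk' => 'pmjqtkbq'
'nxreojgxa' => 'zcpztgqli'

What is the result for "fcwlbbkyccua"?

Looking at the pairs, the operation is to move the last 2 characters to the front (rotate right by 2), then shift every letter 2 places forward in the alphabet (wrapping around).
Starting from "fcwlbbkyccua": after the first operation, "uafcwlbbkycc"; after the second, "wcheynddmaee".

wcheynddmaee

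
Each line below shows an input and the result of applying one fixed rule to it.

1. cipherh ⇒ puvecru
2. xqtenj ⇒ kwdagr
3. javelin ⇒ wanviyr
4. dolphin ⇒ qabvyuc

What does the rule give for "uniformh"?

huazvesb

The transformation: shift every letter 13 places forward in the alphabet (wrapping around) — i.e. ROT13, then take characters alternately from the front and the back (1st, last, 2nd, 2nd-last, ...).
Working it through for "uniformh": intermediate "havsbezu", final "huazvesb".
(Check on "javelin": → "wniryva" → "wanviyr" ✓)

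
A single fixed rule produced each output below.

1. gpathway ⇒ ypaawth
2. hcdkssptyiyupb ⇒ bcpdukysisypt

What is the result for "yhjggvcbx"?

xhbjcgvg

Looking at the pairs, the operation is to take characters alternately from the front and the back (1st, last, 2nd, 2nd-last, ...), then delete the first character.
"yhjggvcbx" → "yxhbjcgvg" → "xhbjcgvg".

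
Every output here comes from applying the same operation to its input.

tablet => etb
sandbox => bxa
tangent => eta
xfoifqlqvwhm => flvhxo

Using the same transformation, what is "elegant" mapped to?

atl

What's happening: move the first 3 characters to the end (rotate left by 3), then keep every other character starting from the second (positions 2nd, 4th, 6th, ...).
Applying both steps to "elegant": "gantele", then "atl".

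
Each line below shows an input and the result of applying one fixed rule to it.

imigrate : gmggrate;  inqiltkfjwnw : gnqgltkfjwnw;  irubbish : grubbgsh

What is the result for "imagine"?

Rule — replace every "i" with "g".
On "imagine" that produces "gmaggne".

gmaggne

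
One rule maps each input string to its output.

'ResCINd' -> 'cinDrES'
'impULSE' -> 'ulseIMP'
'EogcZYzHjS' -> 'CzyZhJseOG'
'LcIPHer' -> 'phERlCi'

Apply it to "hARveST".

VEstHar

The transformation: flip the case of every letter, then move the first 3 characters to the end (rotate left by 3).
Applying that to "hARveST" gives "VEstHar".
(Check on "ResCINd": → "rEScinD" → "cinDrES" ✓)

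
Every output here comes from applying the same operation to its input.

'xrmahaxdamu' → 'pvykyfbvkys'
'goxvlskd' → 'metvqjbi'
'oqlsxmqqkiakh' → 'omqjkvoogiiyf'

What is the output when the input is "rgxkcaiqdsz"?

epivyaogqbx

The pattern: shift every letter 2 places backward in the alphabet (wrapping around), then swap each adjacent pair of characters (1↔2, 3↔4, ...).
Working it through for "rgxkcaiqdsz": intermediate "peviaygobqx", final "epivyaogqbx".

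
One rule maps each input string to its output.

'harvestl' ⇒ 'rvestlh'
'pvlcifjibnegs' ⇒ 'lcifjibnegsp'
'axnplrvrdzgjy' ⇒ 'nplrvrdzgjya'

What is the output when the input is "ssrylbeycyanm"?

rylbeycyanms

What's happening: move the first character to the end, then delete the first character.
For "ssrylbeycyanm", step one produces "srylbeycyanms"; step two turns that into "rylbeycyanms".
(Check on "pvlcifjibnegs": → "vlcifjibnegsp" → "lcifjibnegsp" ✓)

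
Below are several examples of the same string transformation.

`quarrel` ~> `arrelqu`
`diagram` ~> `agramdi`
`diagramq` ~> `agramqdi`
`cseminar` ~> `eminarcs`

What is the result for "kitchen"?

tchenki

Rule — move the first 2 characters to the end (rotate left by 2).
Applying that to "kitchen" gives "tchenki".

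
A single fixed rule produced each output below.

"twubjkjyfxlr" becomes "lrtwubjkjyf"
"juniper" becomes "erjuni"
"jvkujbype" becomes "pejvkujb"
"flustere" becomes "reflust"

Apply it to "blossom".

omblos

Looking at the pairs, the operation is to move the last 3 characters to the front (rotate right by 3), then delete the first character.
For "blossom", step one produces "somblos"; step two turns that into "omblos".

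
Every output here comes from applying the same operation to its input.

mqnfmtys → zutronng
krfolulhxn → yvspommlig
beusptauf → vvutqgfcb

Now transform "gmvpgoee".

The rule is to shift every letter 1 place forward in the alphabet (wrapping around), then sort the characters into reverse alphabetical order.
"gmvpgoee" → "wqpnhhff".
(Check on "mqnfmtys": → "nrognuzt" → "zutronng" ✓)

wqpnhhff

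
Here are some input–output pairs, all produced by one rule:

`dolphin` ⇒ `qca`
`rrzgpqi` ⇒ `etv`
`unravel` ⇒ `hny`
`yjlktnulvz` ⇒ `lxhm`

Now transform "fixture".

sgr

The transformation: keep one character in every 3, starting at position 1 (positions 1st, 4th, 7th, ...), then shift every letter 13 places forward in the alphabet (wrapping around) — i.e. ROT13.
For "fixture" the result is "sgr".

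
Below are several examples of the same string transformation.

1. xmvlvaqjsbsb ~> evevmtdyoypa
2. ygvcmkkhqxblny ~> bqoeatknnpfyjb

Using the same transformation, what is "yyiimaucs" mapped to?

The transformation: reverse the string, then shift every letter 3 places forward in the alphabet (wrapping around).
For "yyiimaucs", step one produces "scuamiiyy"; step two turns that into "vfxdpllbb".
(Check on "xmvlvaqjsbsb": → "bsbsjqavlvmx" → "evevmtdyoypa" ✓)

vfxdpllbb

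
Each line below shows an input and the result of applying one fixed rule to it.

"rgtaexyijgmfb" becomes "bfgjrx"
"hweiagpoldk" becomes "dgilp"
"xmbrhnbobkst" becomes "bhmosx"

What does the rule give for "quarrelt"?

eqru

Rule — sort the characters into alphabetical order, then keep every other character starting from the second (positions 2nd, 4th, 6th, ...).
Applying both steps to "quarrelt": "aelqrrtu", then "eqru".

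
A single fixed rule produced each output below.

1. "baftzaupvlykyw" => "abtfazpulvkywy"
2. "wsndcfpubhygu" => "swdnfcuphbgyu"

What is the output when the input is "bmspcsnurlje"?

mbpsscunlrej

The rule is to swap each adjacent pair of characters (1↔2, 3↔4, ...).
So "bmspcsnurlje" becomes "mbpsscunlrej".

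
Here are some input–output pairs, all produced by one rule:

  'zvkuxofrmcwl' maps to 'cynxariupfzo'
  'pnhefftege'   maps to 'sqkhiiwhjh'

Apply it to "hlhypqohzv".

The rule is to shift every letter 3 places forward in the alphabet (wrapping around).
For "hlhypqohzv" the result is "kokbstrkcy".

kokbstrkcy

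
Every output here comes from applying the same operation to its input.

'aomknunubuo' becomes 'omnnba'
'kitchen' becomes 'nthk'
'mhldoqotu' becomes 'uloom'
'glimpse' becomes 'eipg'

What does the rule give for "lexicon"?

The rule is to keep every other character starting from the first (positions 1st, 3rd, 5th, ...), then swap the first and last characters.
"lexicon" → "lxcn" → "nxcl".

nxcl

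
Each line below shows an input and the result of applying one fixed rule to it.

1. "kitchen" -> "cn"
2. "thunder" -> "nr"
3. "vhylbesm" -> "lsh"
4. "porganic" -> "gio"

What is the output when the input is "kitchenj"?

Each output is the input with this applied: move the first 2 characters to the end (rotate left by 2), then keep one character in every 3, starting at position 2 (positions 2nd, 5th, 8th, ...).
Starting from "kitchenj": after the first operation, "tchenjki"; after the second, "cni".
(Check on "porganic": → "rganicpo" → "gio" ✓)

cni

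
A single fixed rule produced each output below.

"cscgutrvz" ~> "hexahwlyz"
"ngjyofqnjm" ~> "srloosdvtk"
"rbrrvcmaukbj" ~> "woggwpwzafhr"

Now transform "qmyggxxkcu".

vzrhdplclc

The transformation: take characters alternately from the front and the back (1st, last, 2nd, 2nd-last, ...), then shift every letter 5 places forward in the alphabet (wrapping around).
On "qmyggxxkcu": the first step gives "qumcykgxgx", and the second then gives "vzrhdplclc".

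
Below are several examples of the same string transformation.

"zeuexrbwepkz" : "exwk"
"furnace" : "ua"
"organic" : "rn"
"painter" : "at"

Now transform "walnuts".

In each case the input is transformed by: keep one character in every 3, starting at position 2 (positions 2nd, 5th, 8th, ...).
On "walnuts" that produces "au".

au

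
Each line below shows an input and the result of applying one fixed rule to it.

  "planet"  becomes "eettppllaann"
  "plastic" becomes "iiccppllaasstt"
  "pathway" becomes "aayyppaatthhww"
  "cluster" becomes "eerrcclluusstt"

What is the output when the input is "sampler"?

Looking at the pairs, the operation is to move the last 2 characters to the front (rotate right by 2), then double every character.
Applying both steps to "sampler": "ersampl", then "eerrssaammppll".

eerrssaammppll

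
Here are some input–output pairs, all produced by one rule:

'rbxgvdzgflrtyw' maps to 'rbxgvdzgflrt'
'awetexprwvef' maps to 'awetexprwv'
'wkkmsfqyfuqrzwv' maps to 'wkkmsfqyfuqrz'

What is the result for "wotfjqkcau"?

The transformation: delete the last 2 characters.
For "wotfjqkcau" the result is "wotfjqkc".

wotfjqkc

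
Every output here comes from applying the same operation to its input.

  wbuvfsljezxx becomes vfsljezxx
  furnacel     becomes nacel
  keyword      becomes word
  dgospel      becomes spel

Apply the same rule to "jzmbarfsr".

The transformation: delete the first 3 characters.
"jzmbarfsr" → "barfsr".

barfsr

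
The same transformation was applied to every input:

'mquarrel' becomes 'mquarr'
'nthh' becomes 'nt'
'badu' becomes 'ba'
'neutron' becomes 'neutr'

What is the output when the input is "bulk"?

bu

The rule is to delete the last 2 characters.
Doing the same to "bulk": "bu".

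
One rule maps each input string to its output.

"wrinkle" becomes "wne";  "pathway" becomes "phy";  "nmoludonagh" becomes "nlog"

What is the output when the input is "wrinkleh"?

wne

The transformation: keep one character in every 3, starting at position 1 (positions 1st, 4th, 7th, ...).
Doing the same to "wrinkleh": "wne".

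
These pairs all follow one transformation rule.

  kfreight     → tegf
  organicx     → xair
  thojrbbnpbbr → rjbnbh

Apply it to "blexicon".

nxcl

Looking at the pairs, the operation is to keep every other character starting from the second (positions 2nd, 4th, 6th, ...), then swap the first and last characters.
For "blexicon", step one produces "lxcn"; step two turns that into "nxcl".
(Check on "thojrbbnpbbr": → "hjbnbr" → "rjbnbh" ✓)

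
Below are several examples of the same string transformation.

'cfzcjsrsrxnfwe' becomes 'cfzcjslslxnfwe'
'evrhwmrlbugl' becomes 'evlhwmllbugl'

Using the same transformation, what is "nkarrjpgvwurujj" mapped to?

nkalljpgvwulujj

The rule is to replace every "r" with "l".
For "nkarrjpgvwurujj" the result is "nkalljpgvwulujj".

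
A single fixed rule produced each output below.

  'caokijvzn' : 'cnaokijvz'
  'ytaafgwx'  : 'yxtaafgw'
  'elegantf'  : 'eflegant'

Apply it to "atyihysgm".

The pattern: swap the first and last characters, then move the last character to the front.
Starting from "atyihysgm": after the first operation, "mtyihysga"; after the second, "amtyihysg".

amtyihysg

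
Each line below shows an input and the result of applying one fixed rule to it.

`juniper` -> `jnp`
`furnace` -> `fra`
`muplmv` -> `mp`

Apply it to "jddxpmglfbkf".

Each output is the input with this applied: keep every other character starting from the first (positions 1st, 3rd, 5th, ...), then delete the last character.
So "jddxpmglfbkf" becomes "jdpgf".

jdpgf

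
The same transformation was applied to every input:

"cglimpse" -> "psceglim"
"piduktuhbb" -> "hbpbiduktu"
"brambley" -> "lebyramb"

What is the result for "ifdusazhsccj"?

ccijfdusazhs

Looking at the pairs, the operation is to swap the first and last characters, then move the last 3 characters to the front (rotate right by 3).
On "ifdusazhsccj" that produces "ccijfdusazhs".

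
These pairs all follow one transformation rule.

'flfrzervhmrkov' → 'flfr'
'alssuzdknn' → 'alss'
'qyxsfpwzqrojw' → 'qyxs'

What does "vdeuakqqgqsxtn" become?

The rule is to keep only the first 4 characters.
On "vdeuakqqgqsxtn" that produces "vdeu".

vdeu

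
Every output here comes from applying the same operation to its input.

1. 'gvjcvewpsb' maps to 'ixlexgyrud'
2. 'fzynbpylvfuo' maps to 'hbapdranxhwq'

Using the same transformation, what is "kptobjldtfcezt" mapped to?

The pattern: shift every letter 2 places forward in the alphabet (wrapping around).
So "kptobjldtfcezt" becomes "mrvqdlnfvhegbv".

mrvqdlnfvhegbv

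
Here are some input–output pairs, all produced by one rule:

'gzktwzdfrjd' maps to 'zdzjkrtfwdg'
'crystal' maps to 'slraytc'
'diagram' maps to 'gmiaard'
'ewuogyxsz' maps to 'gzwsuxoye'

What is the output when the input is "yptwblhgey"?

lypetgwhby

Rule — take characters alternately from the front and the back (1st, last, 2nd, 2nd-last, ...), then swap the first and last characters.
Working it through for "yptwblhgey": intermediate "yypetgwhbl", final "lypetgwhby".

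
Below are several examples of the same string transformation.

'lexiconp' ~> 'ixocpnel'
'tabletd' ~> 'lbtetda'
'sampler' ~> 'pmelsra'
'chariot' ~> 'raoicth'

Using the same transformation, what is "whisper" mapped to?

The rule is to move the first 2 characters to the end (rotate left by 2), then swap each adjacent pair of characters (1↔2, 3↔4, ...).
Working it through for "whisper": intermediate "isperwh", final "siepwrh".
(Check on "lexiconp": → "xiconple" → "ixocpnel" ✓)

siepwrh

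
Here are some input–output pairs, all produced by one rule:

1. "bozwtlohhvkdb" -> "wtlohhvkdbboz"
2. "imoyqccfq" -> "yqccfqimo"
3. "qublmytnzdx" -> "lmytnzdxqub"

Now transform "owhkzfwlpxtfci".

The transformation: move the first 3 characters to the end (rotate left by 3).
Applying that to "owhkzfwlpxtfci" gives "kzfwlpxtfciowh".

kzfwlpxtfciowh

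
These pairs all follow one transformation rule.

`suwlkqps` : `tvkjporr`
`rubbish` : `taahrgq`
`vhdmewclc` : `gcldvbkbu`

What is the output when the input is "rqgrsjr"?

Rule — move the first character to the end, then shift every letter 1 place backward in the alphabet (wrapping around).
On "rqgrsjr": the first step gives "qgrsjrr", and the second then gives "pfqriqq".

pfqriqq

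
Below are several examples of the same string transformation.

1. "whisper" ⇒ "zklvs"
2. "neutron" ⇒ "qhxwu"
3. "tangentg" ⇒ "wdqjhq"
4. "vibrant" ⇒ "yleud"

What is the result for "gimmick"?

jlppl

What's happening: shift every letter 3 places forward in the alphabet (wrapping around), then delete the last 2 characters.
For "gimmick", step one produces "jlpplfn"; step two turns that into "jlppl".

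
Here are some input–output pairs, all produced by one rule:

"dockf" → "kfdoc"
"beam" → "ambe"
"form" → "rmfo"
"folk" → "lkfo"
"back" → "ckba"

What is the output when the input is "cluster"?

erclust

The rule is to move the last 2 characters to the front (rotate right by 2).
On "cluster" that produces "erclust".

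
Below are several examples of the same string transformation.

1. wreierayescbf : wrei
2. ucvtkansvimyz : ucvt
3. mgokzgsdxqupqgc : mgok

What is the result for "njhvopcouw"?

Looking at the pairs, the operation is to keep only the first 4 characters.
"njhvopcouw" → "njhv".

njhv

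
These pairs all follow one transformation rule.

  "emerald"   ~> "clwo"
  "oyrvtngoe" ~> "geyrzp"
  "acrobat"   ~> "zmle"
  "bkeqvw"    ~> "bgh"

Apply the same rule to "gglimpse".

txadp

The transformation: shift every letter 11 places forward in the alphabet (wrapping around), then delete the first 3 characters.
Starting from "gglimpse": after the first operation, "rrwtxadp"; after the second, "txadp".
(Check on "emerald": → "pxpclwo" → "clwo" ✓)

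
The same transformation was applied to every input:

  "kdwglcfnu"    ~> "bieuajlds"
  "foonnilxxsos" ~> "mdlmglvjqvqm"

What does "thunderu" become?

Looking at the pairs, the operation is to swap each adjacent pair of characters (1↔2, 3↔4, ...), then shift every letter 2 places backward in the alphabet (wrapping around).
Working it through for "thunderu": intermediate "htnuedur", final "frlscbsp".

frlscbsp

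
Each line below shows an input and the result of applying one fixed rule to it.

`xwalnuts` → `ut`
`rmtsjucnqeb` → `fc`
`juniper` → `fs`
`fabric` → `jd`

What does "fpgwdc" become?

ed

The pattern: shift every letter 1 place forward in the alphabet (wrapping around), then keep only the last 2 characters.
For "fpgwdc", step one produces "gqhxed"; step two turns that into "ed".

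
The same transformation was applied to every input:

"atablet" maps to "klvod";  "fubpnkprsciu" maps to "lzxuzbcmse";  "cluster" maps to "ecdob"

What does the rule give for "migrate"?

What's happening: shift every letter 10 places forward in the alphabet (wrapping around), then delete the first 2 characters.
"migrate" → "qbkdo".
(Check on "fubpnkprsciu": → "pelzxuzbcmse" → "lzxuzbcmse" ✓)

qbkdo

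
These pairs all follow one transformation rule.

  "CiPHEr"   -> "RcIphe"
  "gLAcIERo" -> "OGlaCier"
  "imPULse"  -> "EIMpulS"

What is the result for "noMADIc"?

CNOmadi

Rule — move the last character to the front, then flip the case of every letter.
On "noMADIc": the first step gives "cnoMADI", and the second then gives "CNOmadi".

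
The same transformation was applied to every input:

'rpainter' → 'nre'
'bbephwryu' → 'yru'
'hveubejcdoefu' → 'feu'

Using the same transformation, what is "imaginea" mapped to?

iae

The pattern: swap each adjacent pair of characters (1↔2, 3↔4, ...), then keep only the last 3 characters.
"imaginea" → "miganiae" → "iae".
(Check on "rpainter": → "priatnre" → "nre" ✓)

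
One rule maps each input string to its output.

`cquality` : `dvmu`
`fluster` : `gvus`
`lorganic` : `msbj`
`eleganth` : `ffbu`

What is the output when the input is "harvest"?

isfu

In each case the input is transformed by: keep every other character starting from the first (positions 1st, 3rd, 5th, ...), then shift every letter 1 place forward in the alphabet (wrapping around).
Working it through for "harvest": intermediate "hret", final "isfu".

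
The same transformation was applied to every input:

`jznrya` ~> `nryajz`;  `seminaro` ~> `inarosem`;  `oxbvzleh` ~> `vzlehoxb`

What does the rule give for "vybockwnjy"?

Looking at the pairs, the operation is to move the last character to the front, then swap the front and back halves of the string.
Applying both steps to "vybockwnjy": "yvybockwnj", then "ckwnjyvybo".

ckwnjyvybo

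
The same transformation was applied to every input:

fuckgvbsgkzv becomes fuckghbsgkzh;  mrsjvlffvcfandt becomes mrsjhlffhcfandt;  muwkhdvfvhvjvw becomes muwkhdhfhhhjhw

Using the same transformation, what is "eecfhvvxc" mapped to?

eecfhhhxc

Rule — replace every "v" with "h".
"eecfhvvxc" → "eecfhhhxc".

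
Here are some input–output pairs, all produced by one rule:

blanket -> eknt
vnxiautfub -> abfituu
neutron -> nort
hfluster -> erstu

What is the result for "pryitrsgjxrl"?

In each case the input is transformed by: delete the first 3 characters, then sort the characters into alphabetical order.
Doing the same to "pryitrsgjxrl": "gijlrrstx".

gijlrrstx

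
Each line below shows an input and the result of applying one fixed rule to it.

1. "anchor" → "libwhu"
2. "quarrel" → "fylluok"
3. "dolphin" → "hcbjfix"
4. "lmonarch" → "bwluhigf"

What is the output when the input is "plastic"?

The transformation: shift every letter 6 places backward in the alphabet (wrapping around), then reverse the string.
For "plastic", step one produces "jfumncw"; step two turns that into "wcnmufj".

wcnmufj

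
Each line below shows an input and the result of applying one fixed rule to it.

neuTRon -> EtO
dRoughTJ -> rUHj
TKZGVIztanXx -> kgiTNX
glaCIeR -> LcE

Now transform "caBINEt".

What's happening: keep every other character starting from the second (positions 2nd, 4th, 6th, ...), then flip the case of every letter.
Applying both steps to "caBINEt": "aIE", then "Aie".

Aie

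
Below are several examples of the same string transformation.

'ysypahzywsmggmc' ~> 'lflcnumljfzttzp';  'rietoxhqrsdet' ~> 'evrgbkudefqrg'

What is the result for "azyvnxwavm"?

The rule is to shift every letter 13 places forward in the alphabet (wrapping around) — i.e. ROT13.
So "azyvnxwavm" becomes "nmliakjniz".

nmliakjniz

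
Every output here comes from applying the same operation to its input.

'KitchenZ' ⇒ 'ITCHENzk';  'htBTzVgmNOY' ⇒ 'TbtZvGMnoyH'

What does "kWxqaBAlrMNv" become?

In each case the input is transformed by: flip the case of every letter, then move the first character to the end.
Starting from "kWxqaBAlrMNv": after the first operation, "KwXQAbaLRmnV"; after the second, "wXQAbaLRmnVK".

wXQAbaLRmnVK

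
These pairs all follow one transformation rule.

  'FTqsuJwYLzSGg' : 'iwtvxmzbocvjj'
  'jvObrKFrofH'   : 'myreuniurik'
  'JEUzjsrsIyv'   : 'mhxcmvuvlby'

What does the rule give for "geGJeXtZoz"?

Looking at the pairs, the operation is to shift every letter 3 places forward in the alphabet (wrapping around), then convert every letter to lowercase.
Applying both steps to "geGJeXtZoz": "jhJMhAwCrc", then "jhjmhawcrc".

jhjmhawcrc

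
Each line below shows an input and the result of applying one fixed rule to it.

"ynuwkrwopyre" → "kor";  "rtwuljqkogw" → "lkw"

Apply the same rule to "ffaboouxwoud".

oxu

The rule is to delete the first 3 characters, then keep one character in every 3, starting at position 2 (positions 2nd, 5th, 8th, ...).
"ffaboouxwoud" → "boouxwoud" → "oxu".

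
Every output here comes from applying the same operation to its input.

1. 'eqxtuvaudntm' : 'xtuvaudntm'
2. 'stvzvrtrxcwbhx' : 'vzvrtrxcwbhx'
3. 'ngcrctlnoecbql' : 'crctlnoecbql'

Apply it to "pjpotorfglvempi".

potorfglvempi

The rule is to delete the first 2 characters.
For "pjpotorfglvempi" the result is "potorfglvempi".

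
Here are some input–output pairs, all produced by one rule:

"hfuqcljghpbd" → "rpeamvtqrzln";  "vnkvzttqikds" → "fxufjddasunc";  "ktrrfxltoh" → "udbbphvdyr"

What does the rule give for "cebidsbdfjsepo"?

What's happening: shift every letter 10 places forward in the alphabet (wrapping around).
So "cebidsbdfjsepo" becomes "molsnclnptcozy".

molsnclnptcozy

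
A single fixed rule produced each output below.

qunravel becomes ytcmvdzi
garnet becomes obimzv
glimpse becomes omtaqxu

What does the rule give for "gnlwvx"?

ofvdte

In each case the input is transformed by: shift every letter 8 places forward in the alphabet (wrapping around), then take characters alternately from the front and the back (1st, last, 2nd, 2nd-last, ...).
Working it through for "gnlwvx": intermediate "ovtedf", final "ofvdte".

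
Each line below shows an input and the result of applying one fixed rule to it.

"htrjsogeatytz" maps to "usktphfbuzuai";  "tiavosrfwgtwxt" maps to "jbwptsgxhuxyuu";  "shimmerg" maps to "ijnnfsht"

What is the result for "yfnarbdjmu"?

Looking at the pairs, the operation is to shift every letter 1 place forward in the alphabet (wrapping around), then move the first character to the end.
Starting from "yfnarbdjmu": after the first operation, "zgobsceknv"; after the second, "gobsceknvz".

gobsceknvz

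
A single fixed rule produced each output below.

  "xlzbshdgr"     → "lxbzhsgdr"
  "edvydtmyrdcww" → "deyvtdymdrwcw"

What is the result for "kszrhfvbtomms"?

Each output is the input with this applied: swap each adjacent pair of characters (1↔2, 3↔4, ...).
"kszrhfvbtomms" → "skrzfhbvotmms".

skrzfhbvotmms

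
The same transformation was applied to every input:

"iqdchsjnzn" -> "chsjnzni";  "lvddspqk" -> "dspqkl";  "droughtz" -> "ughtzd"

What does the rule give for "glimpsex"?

The transformation: move the first 3 characters to the end (rotate left by 3), then delete the last 2 characters.
On "glimpsex": the first step gives "mpsexgli", and the second then gives "mpsexg".
(Check on "iqdchsjnzn": → "chsjnzniqd" → "chsjnzni" ✓)

mpsexg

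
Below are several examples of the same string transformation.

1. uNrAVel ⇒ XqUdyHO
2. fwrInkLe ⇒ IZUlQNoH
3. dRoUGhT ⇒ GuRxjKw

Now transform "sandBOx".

VDQGerA

What's happening: shift every letter 3 places forward in the alphabet (wrapping around), then flip the case of every letter.
For "sandBOx" the result is "VDQGerA".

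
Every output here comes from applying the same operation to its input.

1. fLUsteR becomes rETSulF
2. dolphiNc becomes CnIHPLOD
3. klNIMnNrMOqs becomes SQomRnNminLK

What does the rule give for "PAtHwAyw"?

WYaWhTap

In each case the input is transformed by: flip the case of every letter, then reverse the string.
On "PAtHwAyw": the first step gives "paThWaYW", and the second then gives "WYaWhTap".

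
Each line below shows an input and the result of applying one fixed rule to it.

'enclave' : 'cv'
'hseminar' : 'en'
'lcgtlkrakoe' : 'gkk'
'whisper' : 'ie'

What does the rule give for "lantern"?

nr

What's happening: keep one character in every 3, starting at position 3 (positions 3rd, 6th, 9th, ...).
Doing the same to "lantern": "nr".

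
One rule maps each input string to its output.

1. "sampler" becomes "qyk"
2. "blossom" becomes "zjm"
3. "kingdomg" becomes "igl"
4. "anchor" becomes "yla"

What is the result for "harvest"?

fyp

Each output is the input with this applied: shift every letter 2 places backward in the alphabet (wrapping around), then keep only the first 3 characters.
Starting from "harvest": after the first operation, "fyptcqr"; after the second, "fyp".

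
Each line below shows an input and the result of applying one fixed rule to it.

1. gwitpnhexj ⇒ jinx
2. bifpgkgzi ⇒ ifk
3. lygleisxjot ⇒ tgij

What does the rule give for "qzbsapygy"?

The rule is to move the last character to the front, then keep one character in every 3, starting at position 1 (positions 1st, 4th, 7th, ...).
Doing the same to "qzbsapygy": "ybp".

ybp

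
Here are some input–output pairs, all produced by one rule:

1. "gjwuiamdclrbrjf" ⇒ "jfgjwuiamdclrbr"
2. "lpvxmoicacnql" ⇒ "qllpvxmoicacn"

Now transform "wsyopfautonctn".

Looking at the pairs, the operation is to move the last 2 characters to the front (rotate right by 2).
For "wsyopfautonctn" the result is "tnwsyopfautonc".

tnwsyopfautonc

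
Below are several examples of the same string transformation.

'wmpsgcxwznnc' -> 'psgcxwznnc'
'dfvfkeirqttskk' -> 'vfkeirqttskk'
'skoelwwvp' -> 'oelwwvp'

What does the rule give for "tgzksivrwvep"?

The rule is to delete the first 2 characters.
Applying that to "tgzksivrwvep" gives "zksivrwvep".

zksivrwvep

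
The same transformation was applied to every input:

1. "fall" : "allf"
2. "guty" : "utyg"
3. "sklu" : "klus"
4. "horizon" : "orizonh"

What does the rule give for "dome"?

The rule is to move the first character to the end.
"dome" → "omed".

omed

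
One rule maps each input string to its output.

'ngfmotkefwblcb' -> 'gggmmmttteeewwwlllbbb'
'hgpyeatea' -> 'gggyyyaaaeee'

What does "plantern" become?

lllnnneeennn

Rule — keep every other character starting from the second (positions 2nd, 4th, 6th, ...), then repeat every character 3 times.
Applying that to "plantern" gives "lllnnneeennn".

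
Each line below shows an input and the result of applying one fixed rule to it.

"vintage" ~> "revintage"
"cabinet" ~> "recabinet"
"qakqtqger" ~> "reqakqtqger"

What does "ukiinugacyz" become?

reukiinugacyz

The transformation: prepend "re".
So "ukiinugacyz" becomes "reukiinugacyz".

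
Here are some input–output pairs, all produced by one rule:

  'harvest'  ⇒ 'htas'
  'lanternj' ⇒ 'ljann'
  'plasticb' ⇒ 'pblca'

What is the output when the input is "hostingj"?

Rule — take characters alternately from the front and the back (1st, last, 2nd, 2nd-last, ...), then delete the last 3 characters.
Applying both steps to "hostingj": "hjogsnti", then "hjogs".

hjogs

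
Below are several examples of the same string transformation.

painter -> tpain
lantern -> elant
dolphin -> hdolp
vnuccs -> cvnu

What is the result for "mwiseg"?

What's happening: delete the last 2 characters, then move the last character to the front.
Applying both steps to "mwiseg": "mwis", then "smwi".

smwi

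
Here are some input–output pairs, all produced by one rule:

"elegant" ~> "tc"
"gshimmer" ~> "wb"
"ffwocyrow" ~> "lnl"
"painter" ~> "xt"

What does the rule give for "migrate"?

vi

The pattern: shift every letter 11 places backward in the alphabet (wrapping around), then keep one character in every 3, starting at position 3 (positions 3rd, 6th, 9th, ...).
Applying both steps to "migrate": "bxvgpit", then "vi".
(Check on "painter": → "epxcitg" → "xt" ✓)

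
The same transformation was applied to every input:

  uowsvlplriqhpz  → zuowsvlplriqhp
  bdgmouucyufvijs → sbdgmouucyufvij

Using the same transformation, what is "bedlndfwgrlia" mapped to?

Each output is the input with this applied: move the last character to the front.
Applying that to "bedlndfwgrlia" gives "abedlndfwgrli".

abedlndfwgrli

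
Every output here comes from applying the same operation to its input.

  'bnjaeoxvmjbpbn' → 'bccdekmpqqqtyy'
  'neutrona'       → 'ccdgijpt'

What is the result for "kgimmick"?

bbrvxxzz

In each case the input is transformed by: shift every letter 11 places backward in the alphabet (wrapping around), then sort the characters into alphabetical order.
Applying both steps to "kgimmick": "zvxbbxrz", then "bbrvxxzz".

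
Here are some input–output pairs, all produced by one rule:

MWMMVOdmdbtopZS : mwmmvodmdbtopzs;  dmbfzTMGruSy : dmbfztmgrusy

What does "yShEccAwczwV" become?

ysheccawczwv

The pattern: convert every letter to lowercase.
"yShEccAwczwV" → "ysheccawczwv".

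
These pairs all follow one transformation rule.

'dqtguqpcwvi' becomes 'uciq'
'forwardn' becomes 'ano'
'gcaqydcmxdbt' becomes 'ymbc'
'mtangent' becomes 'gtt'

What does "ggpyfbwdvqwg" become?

fdwg

Rule — keep one character in every 3, starting at position 2 (positions 2nd, 5th, 8th, ...), then move the first character to the end.
Starting from "ggpyfbwdvqwg": after the first operation, "gfdw"; after the second, "fdwg".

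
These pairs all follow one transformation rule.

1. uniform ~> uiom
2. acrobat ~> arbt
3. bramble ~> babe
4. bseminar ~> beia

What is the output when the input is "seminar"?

smnr

Rule — keep every other character starting from the first (positions 1st, 3rd, 5th, ...).
So "seminar" becomes "smnr".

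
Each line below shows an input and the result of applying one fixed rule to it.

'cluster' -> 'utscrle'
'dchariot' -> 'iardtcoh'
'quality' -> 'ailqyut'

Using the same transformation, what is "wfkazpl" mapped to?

Rule — take characters alternately from the front and the back (1st, last, 2nd, 2nd-last, ...), then move the last 3 characters to the front (rotate right by 3).
Applying both steps to "wfkazpl": "wlfpkza", then "kzawlfp".
(Check on "dchariot": → "dtcohiar" → "iardtcoh" ✓)

kzawlfp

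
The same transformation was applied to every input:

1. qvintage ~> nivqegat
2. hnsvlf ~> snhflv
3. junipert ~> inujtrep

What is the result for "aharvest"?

rahatsev

The transformation: reverse the string, then swap the front and back halves of the string.
For "aharvest", step one produces "tsevraha"; step two turns that into "rahatsev".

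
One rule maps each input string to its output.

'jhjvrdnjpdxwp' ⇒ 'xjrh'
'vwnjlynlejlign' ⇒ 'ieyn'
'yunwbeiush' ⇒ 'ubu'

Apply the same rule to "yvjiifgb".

Rule — reverse the string, then keep one character in every 3, starting at position 3 (positions 3rd, 6th, 9th, ...).
On "yvjiifgb": the first step gives "bgfiijvy", and the second then gives "fj".

fj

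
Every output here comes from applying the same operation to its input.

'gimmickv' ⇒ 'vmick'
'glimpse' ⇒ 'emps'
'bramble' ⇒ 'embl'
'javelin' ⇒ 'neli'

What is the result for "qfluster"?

ruste

What's happening: delete the first 3 characters, then move the last character to the front.
"qfluster" → "ruste".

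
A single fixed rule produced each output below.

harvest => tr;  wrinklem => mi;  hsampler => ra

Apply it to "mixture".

ex

Each output is the input with this applied: move the last 3 characters to the front (rotate right by 3), then keep one character in every 3, starting at position 3 (positions 3rd, 6th, 9th, ...).
On "mixture": the first step gives "uremixt", and the second then gives "ex".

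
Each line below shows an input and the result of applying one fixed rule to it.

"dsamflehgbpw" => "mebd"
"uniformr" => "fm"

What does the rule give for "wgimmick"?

In each case the input is transformed by: move the first character to the end, then keep one character in every 3, starting at position 3 (positions 3rd, 6th, 9th, ...).
On "wgimmick": the first step gives "gimmickw", and the second then gives "mc".

mc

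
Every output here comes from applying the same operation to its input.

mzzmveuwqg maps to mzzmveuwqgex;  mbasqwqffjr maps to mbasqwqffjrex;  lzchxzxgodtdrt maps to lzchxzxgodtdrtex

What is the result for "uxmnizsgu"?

The pattern: append "ex".
Doing the same to "uxmnizsgu": "uxmnizsguex".

uxmnizsguex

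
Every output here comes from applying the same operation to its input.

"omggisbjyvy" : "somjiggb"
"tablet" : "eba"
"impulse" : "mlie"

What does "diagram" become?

gdaa

In each case the input is transformed by: sort the characters into reverse alphabetical order, then delete the first 3 characters.
On "diagram": the first step gives "rmigdaa", and the second then gives "gdaa".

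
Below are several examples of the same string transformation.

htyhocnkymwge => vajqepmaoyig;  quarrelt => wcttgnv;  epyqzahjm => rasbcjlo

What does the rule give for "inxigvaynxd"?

What's happening: shift every letter 2 places forward in the alphabet (wrapping around), then delete the first character.
"inxigvaynxd" → "kpzkixcapzf" → "pzkixcapzf".
(Check on "quarrelt": → "swcttgnv" → "wcttgnv" ✓)

pzkixcapzf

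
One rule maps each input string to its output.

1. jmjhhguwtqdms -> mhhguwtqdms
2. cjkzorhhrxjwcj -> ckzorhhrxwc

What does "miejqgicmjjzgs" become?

In each case the input is transformed by: remove every "j".
Applying that to "miejqgicmjjzgs" gives "mieqgicmzgs".

mieqgicmzgs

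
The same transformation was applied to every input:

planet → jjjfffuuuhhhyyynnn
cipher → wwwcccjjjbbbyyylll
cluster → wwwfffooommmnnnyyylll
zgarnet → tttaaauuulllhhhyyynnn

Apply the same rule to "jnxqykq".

Each output is the input with this applied: repeat every character 3 times, then shift every letter 6 places backward in the alphabet (wrapping around).
On "jnxqykq" that produces "dddhhhrrrkkkssseeekkk".

dddhhhrrrkkkssseeekkk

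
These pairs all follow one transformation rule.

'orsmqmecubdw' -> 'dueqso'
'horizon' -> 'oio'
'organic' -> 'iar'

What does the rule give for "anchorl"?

rhn

The transformation: reverse the string, then keep every other character starting from the second (positions 2nd, 4th, 6th, ...).
For "anchorl", step one produces "lrohcna"; step two turns that into "rhn".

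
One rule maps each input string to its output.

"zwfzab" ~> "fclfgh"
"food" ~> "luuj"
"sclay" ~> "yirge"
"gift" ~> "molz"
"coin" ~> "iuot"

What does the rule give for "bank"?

The pattern: shift every letter 6 places forward in the alphabet (wrapping around).
"bank" → "hgtq".

hgtq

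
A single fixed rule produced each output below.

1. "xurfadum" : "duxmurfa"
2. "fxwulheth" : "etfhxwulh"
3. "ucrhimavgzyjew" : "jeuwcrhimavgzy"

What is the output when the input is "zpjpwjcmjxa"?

The pattern: swap the first and last characters, then move the last 3 characters to the front (rotate right by 3).
Starting from "zpjpwjcmjxa": after the first operation, "apjpwjcmjxz"; after the second, "jxzapjpwjcm".

jxzapjpwjcm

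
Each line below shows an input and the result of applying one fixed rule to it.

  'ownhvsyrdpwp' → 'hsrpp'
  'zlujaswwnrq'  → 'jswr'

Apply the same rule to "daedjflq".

What's happening: delete the first 3 characters, then keep every other character starting from the first (positions 1st, 3rd, 5th, ...).
On "daedjflq": the first step gives "djflq", and the second then gives "dfq".

dfq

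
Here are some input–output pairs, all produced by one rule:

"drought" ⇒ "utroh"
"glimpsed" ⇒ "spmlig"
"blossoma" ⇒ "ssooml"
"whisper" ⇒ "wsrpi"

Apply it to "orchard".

rrohd

The pattern: sort the characters into reverse alphabetical order, then delete the last 2 characters.
Applying both steps to "orchard": "rrohdca", then "rrohd".
(Check on "blossoma": → "ssoomlba" → "ssooml" ✓)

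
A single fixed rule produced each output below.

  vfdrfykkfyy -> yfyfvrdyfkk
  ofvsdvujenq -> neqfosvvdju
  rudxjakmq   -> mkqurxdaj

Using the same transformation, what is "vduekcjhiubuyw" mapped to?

Looking at the pairs, the operation is to swap each adjacent pair of characters (1↔2, 3↔4, ...), then move the last 3 characters to the front (rotate right by 3).
Working it through for "vduekcjhiubuyw": intermediate "dveuckhjuiubwy", final "bwydveuckhjuiu".

bwydveuckhjuiu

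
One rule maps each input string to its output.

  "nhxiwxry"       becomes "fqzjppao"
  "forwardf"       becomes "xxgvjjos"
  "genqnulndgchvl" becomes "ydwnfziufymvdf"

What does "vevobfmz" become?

nrwenxgt

What's happening: take characters alternately from the front and the back (1st, last, 2nd, 2nd-last, ...), then shift every letter 8 places backward in the alphabet (wrapping around).
For "vevobfmz", step one produces "vzemvfob"; step two turns that into "nrwenxgt".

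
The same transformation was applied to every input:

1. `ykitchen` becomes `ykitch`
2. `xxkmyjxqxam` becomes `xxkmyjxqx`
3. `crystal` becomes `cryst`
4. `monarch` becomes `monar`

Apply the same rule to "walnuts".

The pattern: delete the last 2 characters.
So "walnuts" becomes "walnu".

walnu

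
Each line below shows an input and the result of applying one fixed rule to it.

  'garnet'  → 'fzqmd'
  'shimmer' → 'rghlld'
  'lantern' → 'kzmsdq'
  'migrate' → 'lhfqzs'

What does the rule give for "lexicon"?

kdwhbn

What's happening: delete the last character, then shift every letter 1 place backward in the alphabet (wrapping around).
Working it through for "lexicon": intermediate "lexico", final "kdwhbn".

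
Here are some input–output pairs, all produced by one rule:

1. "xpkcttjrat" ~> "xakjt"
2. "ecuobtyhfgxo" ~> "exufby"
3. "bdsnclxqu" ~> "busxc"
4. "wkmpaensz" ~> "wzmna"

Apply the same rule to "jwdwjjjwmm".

jmdjj

The pattern: keep every other character starting from the first (positions 1st, 3rd, 5th, ...), then take characters alternately from the front and the back (1st, last, 2nd, 2nd-last, ...).
So "jwdwjjjwmm" becomes "jmdjj".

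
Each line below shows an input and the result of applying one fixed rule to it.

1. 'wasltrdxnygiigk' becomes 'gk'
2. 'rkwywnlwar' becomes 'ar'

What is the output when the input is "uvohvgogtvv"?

vv

The pattern: keep only the last 2 characters.
Applying that to "uvohvgogtvv" gives "vv".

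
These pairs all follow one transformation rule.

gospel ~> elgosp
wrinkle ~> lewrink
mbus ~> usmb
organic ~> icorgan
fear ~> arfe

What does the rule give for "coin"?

The transformation: move the last 2 characters to the front (rotate right by 2).
"coin" → "inco".

inco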